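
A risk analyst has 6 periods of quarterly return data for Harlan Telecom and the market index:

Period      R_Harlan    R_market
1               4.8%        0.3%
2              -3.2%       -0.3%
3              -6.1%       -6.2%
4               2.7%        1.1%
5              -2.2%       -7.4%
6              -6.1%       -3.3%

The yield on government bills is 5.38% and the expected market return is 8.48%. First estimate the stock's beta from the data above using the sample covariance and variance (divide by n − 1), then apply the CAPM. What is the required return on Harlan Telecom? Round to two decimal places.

7.95%

Mean R_i = (4.8 − 3.2 − 6.1 + 2.7 − 2.2 − 6.1) / 6 = -1.6833%
Mean R_m = (0.3 − 0.3 − 6.2 + 1.1 − 7.4 − 3.3) / 6 = -2.6333%
Σ(R_i − R̄_i)(R_m − R̄_m) = 53.0033  ⇒  Cov = 53.0033 / 5 = 10.6007
Σ(R_m − R̄_m)² = 63.8733  ⇒  Var(R_m) = 63.8733 / 5 = 12.7747
β = Cov / Var(R_m) = 10.6007 / 12.7747 = 0.8298
MRP = 8.48% − 5.38% = 3.10%
E(R) = R_f + β × MRP = 5.38% + 0.8298 × 3.10% = 7.95%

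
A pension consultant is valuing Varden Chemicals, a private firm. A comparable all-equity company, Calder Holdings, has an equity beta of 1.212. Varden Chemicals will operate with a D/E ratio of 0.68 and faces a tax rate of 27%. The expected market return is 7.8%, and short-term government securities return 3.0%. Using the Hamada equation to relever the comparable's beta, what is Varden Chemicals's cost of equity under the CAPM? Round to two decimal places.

11.71%

β_L = β_U × [1 + (1 − t)(D/E)] = 1.212 × [1 + (1 − 0.27) × 0.68]
    = 1.212 × [1 + 0.73 × 0.68] = 1.212 × 1.4964 = 1.8136
MRP = 7.8% − 3.0% = 4.80%
E(R) = R_f + β_L × MRP = 3.0% + 1.8136 × 4.8% = 11.71%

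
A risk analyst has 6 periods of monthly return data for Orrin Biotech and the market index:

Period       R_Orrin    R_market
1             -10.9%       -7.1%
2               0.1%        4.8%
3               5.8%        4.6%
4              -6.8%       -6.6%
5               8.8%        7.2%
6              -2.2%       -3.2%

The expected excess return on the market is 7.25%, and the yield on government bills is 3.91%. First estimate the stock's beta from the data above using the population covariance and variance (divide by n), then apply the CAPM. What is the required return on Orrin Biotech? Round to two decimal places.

Mean R_i = (-10.9 + 0.1 + 5.8 − 6.8 + 8.8 − 2.2) / 6 = -0.8667%
Mean R_m = (-7.1 + 4.8 + 4.6 − 6.6 + 7.2 − 3.2) / 6 = -0.0500%
Σ(R_i − R̄_i)(R_m − R̄_m) = 219.5700  ⇒  Cov = 219.5700 / 6 = 36.5950
Σ(R_m − R̄_m)² = 200.2350  ⇒  Var(R_m) = 200.2350 / 6 = 33.3725
β = Cov / Var(R_m) = 36.5950 / 33.3725 = 1.0966
E(R) = R_f + β × MRP = 3.91% + 1.0966 × 7.25% = 11.86%

11.86%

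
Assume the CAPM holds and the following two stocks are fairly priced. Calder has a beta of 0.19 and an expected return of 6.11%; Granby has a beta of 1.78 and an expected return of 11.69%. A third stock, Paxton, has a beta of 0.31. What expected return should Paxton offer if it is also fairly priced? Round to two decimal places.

6.53%

MRP (SML slope) = (11.69% − 6.11%) / (1.78 − 0.19) = 5.58% / 1.59 = 3.5094%
R_f (intercept) = 6.11% − 0.19 × 3.5094% = 5.4432%
E(R_Paxton) = R_f + β × MRP = 5.4432% + 0.31 × 3.5094% = 6.53%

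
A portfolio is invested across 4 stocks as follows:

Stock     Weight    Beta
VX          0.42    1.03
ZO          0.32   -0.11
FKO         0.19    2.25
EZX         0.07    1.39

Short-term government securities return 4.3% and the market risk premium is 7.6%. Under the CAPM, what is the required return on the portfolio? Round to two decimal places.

β_P = Σ w_i β_i = 0.42×1.03 + 0.32×-0.11 + 0.19×2.25 + 0.07×1.39 = 0.9222
E(R_P) = R_f + β_P × MRP = 4.3% + 0.9222 × 7.6% = 11.31%

11.31%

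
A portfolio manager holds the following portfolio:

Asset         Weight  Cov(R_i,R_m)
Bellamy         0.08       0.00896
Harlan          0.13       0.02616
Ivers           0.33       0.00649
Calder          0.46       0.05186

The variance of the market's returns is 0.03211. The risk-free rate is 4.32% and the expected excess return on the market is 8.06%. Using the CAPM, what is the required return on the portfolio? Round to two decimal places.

11.88%

β_Bellamy = 0.00896 / 0.03211 = 0.2790
β_Harlan = 0.02616 / 0.03211 = 0.8147
β_Ivers = 0.00649 / 0.03211 = 0.2021
β_Calder = 0.05186 / 0.03211 = 1.6151
β_P = Σ w_i β_i = 0.08×0.2790 + 0.13×0.8147 + 0.33×0.2021 + 0.46×1.6151 = 0.9379
E(R_P) = R_f + β_P × MRP = 4.32% + 0.9379 × 8.06% = 11.88%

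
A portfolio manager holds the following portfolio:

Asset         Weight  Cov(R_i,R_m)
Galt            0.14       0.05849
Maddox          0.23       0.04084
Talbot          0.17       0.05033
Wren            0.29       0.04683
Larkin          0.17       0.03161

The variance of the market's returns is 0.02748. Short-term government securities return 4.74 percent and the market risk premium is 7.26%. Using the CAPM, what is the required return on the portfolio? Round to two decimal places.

β_Galt = 0.05849 / 0.02748 = 2.1285
β_Maddox = 0.04084 / 0.02748 = 1.4862
β_Talbot = 0.05033 / 0.02748 = 1.8315
β_Wren = 0.04683 / 0.02748 = 1.7041
β_Larkin = 0.03161 / 0.02748 = 1.1503
β_P = Σ w_i β_i = 0.14×2.1285 + 0.23×1.4862 + 0.17×1.8315 + 0.29×1.7041 + 0.17×1.1503 = 1.6409
E(R_P) = R_f + β_P × MRP = 4.74% + 1.6409 × 7.26% = 16.65%

16.65%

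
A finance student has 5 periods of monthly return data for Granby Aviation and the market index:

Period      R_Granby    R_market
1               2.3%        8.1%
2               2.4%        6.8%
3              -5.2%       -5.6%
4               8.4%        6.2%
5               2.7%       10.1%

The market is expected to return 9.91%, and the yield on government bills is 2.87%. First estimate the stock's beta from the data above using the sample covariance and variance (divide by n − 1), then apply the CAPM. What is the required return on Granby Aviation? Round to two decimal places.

Mean R_i = (2.3 + 2.4 − 5.2 + 8.4 + 2.7) / 5 = 2.1200%
Mean R_m = (8.1 + 6.8 − 5.6 + 6.2 + 10.1) / 5 = 5.1200%
Σ(R_i − R̄_i)(R_m − R̄_m) = 89.1480  ⇒  Cov = 89.1480 / 4 = 22.2870
Σ(R_m − R̄_m)² = 152.5880  ⇒  Var(R_m) = 152.5880 / 4 = 38.1470
β = Cov / Var(R_m) = 22.2870 / 38.1470 = 0.5842
MRP = 9.91% − 2.87% = 7.04%
E(R) = R_f + β × MRP = 2.87% + 0.5842 × 7.04% = 6.98%

6.98%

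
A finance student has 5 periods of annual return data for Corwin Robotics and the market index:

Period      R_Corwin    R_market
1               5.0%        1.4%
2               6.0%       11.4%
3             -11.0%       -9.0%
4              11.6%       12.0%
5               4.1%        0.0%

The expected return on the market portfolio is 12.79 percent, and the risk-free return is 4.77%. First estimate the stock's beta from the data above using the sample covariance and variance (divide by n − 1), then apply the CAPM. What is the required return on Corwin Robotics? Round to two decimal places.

Mean R_i = (5.0 + 6.0 − 11.0 + 11.6 + 4.1) / 5 = 3.1400%
Mean R_m = (1.4 + 11.4 − 9.0 + 12.0 + 0.0) / 5 = 3.1600%
Σ(R_i − R̄_i)(R_m − R̄_m) = 263.9880  ⇒  Cov = 263.9880 / 4 = 65.9970
Σ(R_m − R̄_m)² = 306.9920  ⇒  Var(R_m) = 306.9920 / 4 = 76.7480
β = Cov / Var(R_m) = 65.9970 / 76.7480 = 0.8599
MRP = 12.79% − 4.77% = 8.02%
E(R) = R_f + β × MRP = 4.77% + 0.8599 × 8.02% = 11.67%

11.67%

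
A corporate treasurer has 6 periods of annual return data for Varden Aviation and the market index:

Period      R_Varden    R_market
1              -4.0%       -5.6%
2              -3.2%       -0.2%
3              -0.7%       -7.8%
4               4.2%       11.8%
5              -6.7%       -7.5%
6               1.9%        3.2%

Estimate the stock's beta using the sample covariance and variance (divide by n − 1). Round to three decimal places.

Mean R_i = (-4.0 − 3.2 − 0.7 + 4.2 − 6.7 + 1.9) / 6 = -1.4167%
Mean R_m = (-5.6 − 0.2 − 7.8 + 11.8 − 7.5 + 3.2) / 6 = -1.0167%
Σ(R_i − R̄_i)(R_m − R̄_m) = 125.7483  ⇒  Cov = 125.7483 / 5 = 25.1497
Σ(R_m − R̄_m)² = 291.7683  ⇒  Var(R_m) = 291.7683 / 5 = 58.3537
β = Cov / Var(R_m) = 25.1497 / 58.3537 = 0.4310

0.431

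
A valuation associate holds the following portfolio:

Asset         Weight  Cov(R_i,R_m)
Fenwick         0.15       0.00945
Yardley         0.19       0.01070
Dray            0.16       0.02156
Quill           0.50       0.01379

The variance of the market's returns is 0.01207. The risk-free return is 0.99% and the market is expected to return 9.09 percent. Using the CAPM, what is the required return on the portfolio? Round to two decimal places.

β_Fenwick = 0.00945 / 0.01207 = 0.7829
β_Yardley = 0.01070 / 0.01207 = 0.8865
β_Dray = 0.02156 / 0.01207 = 1.7862
β_Quill = 0.01379 / 0.01207 = 1.1425
β_P = Σ w_i β_i = 0.15×0.7829 + 0.19×0.8865 + 0.16×1.7862 + 0.50×1.1425 = 1.1429
MRP = 9.09% − 0.99% = 8.10%
E(R_P) = R_f + β_P × MRP = 0.99% + 1.1429 × 8.10% = 10.25%

10.25%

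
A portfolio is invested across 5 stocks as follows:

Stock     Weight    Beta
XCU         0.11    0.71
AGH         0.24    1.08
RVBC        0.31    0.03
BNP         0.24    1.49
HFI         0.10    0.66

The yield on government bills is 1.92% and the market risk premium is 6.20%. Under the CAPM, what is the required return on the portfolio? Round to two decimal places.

6.70%

β_P = Σ w_i β_i = 0.11×0.71 + 0.24×1.08 + 0.31×0.03 + 0.24×1.49 + 0.10×0.66 = 0.7702
E(R_P) = R_f + β_P × MRP = 1.92% + 0.7702 × 6.20% = 6.70%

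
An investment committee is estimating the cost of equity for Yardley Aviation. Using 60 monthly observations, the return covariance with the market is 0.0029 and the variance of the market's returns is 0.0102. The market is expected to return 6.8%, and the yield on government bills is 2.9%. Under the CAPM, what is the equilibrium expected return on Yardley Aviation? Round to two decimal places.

4.01%

β = Cov(R_i, R_m) / Var(R_m) = 0.0029 / 0.0102 = 0.2843
MRP = 6.8% − 2.9% = 3.90%
E(R) = R_f + β × MRP = 2.9% + 0.2843 × 3.9% = 4.01%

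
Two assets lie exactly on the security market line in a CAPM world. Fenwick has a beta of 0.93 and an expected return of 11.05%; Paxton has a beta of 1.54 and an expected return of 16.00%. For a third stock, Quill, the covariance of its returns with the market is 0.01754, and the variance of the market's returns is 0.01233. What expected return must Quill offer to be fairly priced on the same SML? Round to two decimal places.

15.05%

MRP = (16.00% − 11.05%) / (1.54 − 0.93) = 8.1148%
R_f = 11.05% − 0.93 × 8.1148% = 3.5032%
β_Quill = Cov / Var(R_m) = 0.01754 / 0.01233 = 1.4225
E(R_Quill) = R_f + β × MRP = 3.5032% + 1.4225 × 8.1148% = 15.05%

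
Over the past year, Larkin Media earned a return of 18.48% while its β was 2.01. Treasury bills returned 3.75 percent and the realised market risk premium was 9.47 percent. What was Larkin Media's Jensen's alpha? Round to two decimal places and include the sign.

CAPM benchmark = R_f + β(R_m − R_f) = 3.75% + 2.01 × 9.47% = 22.7847%
α = actual − benchmark = 18.48% − 22.7847% = -4.30%

-4.30%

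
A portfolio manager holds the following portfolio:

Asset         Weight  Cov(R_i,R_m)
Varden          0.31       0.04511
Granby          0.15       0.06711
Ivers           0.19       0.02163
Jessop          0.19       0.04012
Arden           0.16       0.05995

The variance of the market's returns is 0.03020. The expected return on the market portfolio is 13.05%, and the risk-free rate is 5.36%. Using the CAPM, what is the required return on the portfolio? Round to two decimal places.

β_Varden = 0.04511 / 0.03020 = 1.4937
β_Granby = 0.06711 / 0.03020 = 2.2222
β_Ivers = 0.02163 / 0.03020 = 0.7162
β_Jessop = 0.04012 / 0.03020 = 1.3285
β_Arden = 0.05995 / 0.03020 = 1.9851
β_P = Σ w_i β_i = 0.31×1.4937 + 0.15×2.2222 + 0.19×0.7162 + 0.19×1.3285 + 0.16×1.9851 = 1.5025
MRP = 13.05% − 5.36% = 7.69%
E(R_P) = R_f + β_P × MRP = 5.36% + 1.5025 × 7.69% = 16.91%

16.91%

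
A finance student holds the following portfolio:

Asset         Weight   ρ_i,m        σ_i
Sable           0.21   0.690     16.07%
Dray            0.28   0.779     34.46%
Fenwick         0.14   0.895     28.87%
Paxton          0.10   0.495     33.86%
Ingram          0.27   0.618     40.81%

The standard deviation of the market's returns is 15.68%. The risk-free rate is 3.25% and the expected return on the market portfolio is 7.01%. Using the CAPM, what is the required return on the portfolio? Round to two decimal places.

8.51%

β_Sable = 0.690 × 16.07% / 15.68% = 0.7072
β_Dray = 0.779 × 34.46% / 15.68% = 1.7120
β_Fenwick = 0.895 × 28.87% / 15.68% = 1.6479
β_Paxton = 0.495 × 33.86% / 15.68% = 1.0689
β_Ingram = 0.618 × 40.81% / 15.68% = 1.6085
β_P = Σ w_i β_i = 0.21×0.7072 + 0.28×1.7120 + 0.14×1.6479 + 0.10×1.0689 + 0.27×1.6085 = 1.3998
MRP = 7.01% − 3.25% = 3.76%
E(R_P) = R_f + β_P × MRP = 3.25% + 1.3998 × 3.76% = 8.51%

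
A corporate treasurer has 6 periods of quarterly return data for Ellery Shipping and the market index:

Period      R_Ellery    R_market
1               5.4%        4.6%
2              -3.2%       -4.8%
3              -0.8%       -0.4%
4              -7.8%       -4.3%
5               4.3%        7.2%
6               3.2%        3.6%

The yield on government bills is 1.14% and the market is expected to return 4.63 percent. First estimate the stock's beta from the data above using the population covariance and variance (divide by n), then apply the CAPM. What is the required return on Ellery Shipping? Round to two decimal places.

Mean R_i = (5.4 − 3.2 − 0.8 − 7.8 + 4.3 + 3.2) / 6 = 0.1833%
Mean R_m = (4.6 − 4.8 − 0.4 − 4.3 + 7.2 + 3.6) / 6 = 0.9833%
Σ(R_i − R̄_i)(R_m − R̄_m) = 115.4583  ⇒  Cov = 115.4583 / 6 = 19.2431
Σ(R_m − R̄_m)² = 121.8483  ⇒  Var(R_m) = 121.8483 / 6 = 20.3081
β = Cov / Var(R_m) = 19.2431 / 20.3081 = 0.9476
MRP = 4.63% − 1.14% = 3.49%
E(R) = R_f + β × MRP = 1.14% + 0.9476 × 3.49% = 4.45%

4.45%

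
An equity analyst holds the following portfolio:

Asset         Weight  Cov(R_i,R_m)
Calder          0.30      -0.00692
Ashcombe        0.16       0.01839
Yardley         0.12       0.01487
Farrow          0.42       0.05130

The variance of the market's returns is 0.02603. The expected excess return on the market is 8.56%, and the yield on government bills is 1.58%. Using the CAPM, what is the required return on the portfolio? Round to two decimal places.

β_Calder = -0.00692 / 0.02603 = -0.2658
β_Ashcombe = 0.01839 / 0.02603 = 0.7065
β_Yardley = 0.01487 / 0.02603 = 0.5713
β_Farrow = 0.05130 / 0.02603 = 1.9708
β_P = Σ w_i β_i = 0.30×-0.2658 + 0.16×0.7065 + 0.12×0.5713 + 0.42×1.9708 = 0.9296
E(R_P) = R_f + β_P × MRP = 1.58% + 0.9296 × 8.56% = 9.54%

9.54%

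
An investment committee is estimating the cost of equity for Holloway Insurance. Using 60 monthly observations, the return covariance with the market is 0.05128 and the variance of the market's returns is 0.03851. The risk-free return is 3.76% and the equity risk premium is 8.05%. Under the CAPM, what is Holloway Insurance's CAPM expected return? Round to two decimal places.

14.48%

β = Cov(R_i, R_m) / Var(R_m) = 0.05128 / 0.03851 = 1.3316
E(R) = R_f + β × MRP = 3.76% + 1.3316 × 8.05% = 14.48%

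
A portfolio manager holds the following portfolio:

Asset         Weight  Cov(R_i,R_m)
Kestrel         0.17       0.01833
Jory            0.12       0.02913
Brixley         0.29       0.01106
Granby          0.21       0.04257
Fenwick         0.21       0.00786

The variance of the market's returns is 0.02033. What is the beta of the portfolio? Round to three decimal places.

1.004

β_Kestrel = 0.01833 / 0.02033 = 0.9016
β_Jory = 0.02913 / 0.02033 = 1.4329
β_Brixley = 0.01106 / 0.02033 = 0.5440
β_Granby = 0.04257 / 0.02033 = 2.0939
β_Fenwick = 0.00786 / 0.02033 = 0.3866
β_P = Σ w_i β_i = 0.17×0.9016 + 0.12×1.4329 + 0.29×0.5440 + 0.21×2.0939 + 0.21×0.3866 = 1.0039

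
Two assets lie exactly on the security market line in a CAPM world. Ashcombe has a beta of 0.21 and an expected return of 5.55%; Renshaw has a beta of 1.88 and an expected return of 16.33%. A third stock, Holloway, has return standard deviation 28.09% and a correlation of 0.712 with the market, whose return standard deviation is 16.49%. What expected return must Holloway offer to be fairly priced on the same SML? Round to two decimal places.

MRP = (16.33% − 5.55%) / (1.88 − 0.21) = 6.4551%
R_f = 5.55% − 0.21 × 6.4551% = 4.1944%
β_Holloway = ρ·σ_i/σ_m = 0.712 × 28.09 / 16.49 = 1.2129
E(R_Holloway) = R_f + β × MRP = 4.1944% + 1.2129 × 6.4551% = 12.02%

12.02%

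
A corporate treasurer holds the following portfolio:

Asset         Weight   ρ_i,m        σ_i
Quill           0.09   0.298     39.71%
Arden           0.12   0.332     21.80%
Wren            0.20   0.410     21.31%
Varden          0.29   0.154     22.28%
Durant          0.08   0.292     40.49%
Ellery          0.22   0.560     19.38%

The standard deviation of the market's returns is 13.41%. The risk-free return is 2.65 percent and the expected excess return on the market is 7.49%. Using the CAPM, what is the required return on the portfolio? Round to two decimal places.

β_Quill = 0.298 × 39.71% / 13.41% = 0.8824
β_Arden = 0.332 × 21.80% / 13.41% = 0.5397
β_Wren = 0.410 × 21.31% / 13.41% = 0.6515
β_Varden = 0.154 × 22.28% / 13.41% = 0.2559
β_Durant = 0.292 × 40.49% / 13.41% = 0.8817
β_Ellery = 0.560 × 19.38% / 13.41% = 0.8093
β_P = Σ w_i β_i = 0.09×0.8824 + 0.12×0.5397 + 0.20×0.6515 + 0.29×0.2559 + 0.08×0.8817 + 0.22×0.8093 = 0.5973
E(R_P) = R_f + β_P × MRP = 2.65% + 0.5973 × 7.49% = 7.12%

7.12%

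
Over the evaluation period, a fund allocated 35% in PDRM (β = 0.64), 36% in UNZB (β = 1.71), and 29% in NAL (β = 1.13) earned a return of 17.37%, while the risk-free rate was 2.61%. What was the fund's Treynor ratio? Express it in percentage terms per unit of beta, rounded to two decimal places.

β_P = 0.35×0.64 + 0.36×1.71 + 0.29×1.13 = 1.1673
Treynor = (R_P − R_f) / β_P = (17.37% − 2.61%) / 1.1673 = 14.76% / 1.1673 = 12.64%

12.64%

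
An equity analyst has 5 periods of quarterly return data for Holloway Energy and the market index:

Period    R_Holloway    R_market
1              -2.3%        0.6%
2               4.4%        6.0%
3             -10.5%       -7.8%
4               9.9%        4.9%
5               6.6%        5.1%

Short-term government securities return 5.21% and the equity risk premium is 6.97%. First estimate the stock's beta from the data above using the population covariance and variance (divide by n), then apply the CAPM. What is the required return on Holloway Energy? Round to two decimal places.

Mean R_i = (-2.3 + 4.4 − 10.5 + 9.9 + 6.6) / 5 = 1.6200%
Mean R_m = (0.6 + 6.0 − 7.8 + 4.9 + 5.1) / 5 = 1.7600%
Σ(R_i − R̄_i)(R_m − R̄_m) = 174.8340  ⇒  Cov = 174.8340 / 5 = 34.9668
Σ(R_m − R̄_m)² = 131.7320  ⇒  Var(R_m) = 131.7320 / 5 = 26.3464
β = Cov / Var(R_m) = 34.9668 / 26.3464 = 1.3272
E(R) = R_f + β × MRP = 5.21% + 1.3272 × 6.97% = 14.46%

14.46%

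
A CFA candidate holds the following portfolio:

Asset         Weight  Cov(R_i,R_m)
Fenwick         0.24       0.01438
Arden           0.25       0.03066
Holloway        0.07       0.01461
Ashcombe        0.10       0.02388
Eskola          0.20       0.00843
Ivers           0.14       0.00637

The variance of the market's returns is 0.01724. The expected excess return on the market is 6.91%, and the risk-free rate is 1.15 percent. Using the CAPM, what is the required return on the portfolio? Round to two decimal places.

β_Fenwick = 0.01438 / 0.01724 = 0.8341
β_Arden = 0.03066 / 0.01724 = 1.7784
β_Holloway = 0.01461 / 0.01724 = 0.8474
β_Ashcombe = 0.02388 / 0.01724 = 1.3852
β_Eskola = 0.00843 / 0.01724 = 0.4890
β_Ivers = 0.00637 / 0.01724 = 0.3695
β_P = Σ w_i β_i = 0.24×0.8341 + 0.25×1.7784 + 0.07×0.8474 + 0.10×1.3852 + 0.20×0.4890 + 0.14×0.3695 = 0.9922
E(R_P) = R_f + β_P × MRP = 1.15% + 0.9922 × 6.91% = 8.01%

8.01%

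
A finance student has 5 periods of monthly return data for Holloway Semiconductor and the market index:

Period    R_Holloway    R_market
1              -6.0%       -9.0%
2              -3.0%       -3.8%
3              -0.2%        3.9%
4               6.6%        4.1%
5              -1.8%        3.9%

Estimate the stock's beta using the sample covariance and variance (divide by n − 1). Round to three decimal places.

0.589

Mean R_i = (-6.0 − 3.0 − 0.2 + 6.6 − 1.8) / 5 = -0.8800%
Mean R_m = (-9.0 − 3.8 + 3.9 + 4.1 + 3.9) / 5 = -0.1800%
Σ(R_i − R̄_i)(R_m − R̄_m) = 83.8680  ⇒  Cov = 83.8680 / 4 = 20.9670
Σ(R_m − R̄_m)² = 142.5080  ⇒  Var(R_m) = 142.5080 / 4 = 35.6270
β = Cov / Var(R_m) = 20.9670 / 35.6270 = 0.5885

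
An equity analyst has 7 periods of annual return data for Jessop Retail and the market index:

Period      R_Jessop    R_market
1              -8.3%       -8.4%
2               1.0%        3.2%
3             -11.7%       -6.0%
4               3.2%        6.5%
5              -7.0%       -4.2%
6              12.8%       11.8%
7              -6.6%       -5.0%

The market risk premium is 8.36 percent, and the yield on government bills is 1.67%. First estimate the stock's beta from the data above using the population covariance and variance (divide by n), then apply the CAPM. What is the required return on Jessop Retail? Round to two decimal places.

10.82%

Mean R_i = (-8.3 + 1.0 − 11.7 + 3.2 − 7.0 + 12.8 − 6.6) / 7 = -2.3714%
Mean R_m = (-8.4 + 3.2 − 6.0 + 6.5 − 4.2 + 11.8 − 5.0) / 7 = -0.3000%
Σ(R_i − R̄_i)(R_m − R̄_m) = 372.3800  ⇒  Cov = 372.3800 / 7 = 53.1971
Σ(R_m − R̄_m)² = 340.3000  ⇒  Var(R_m) = 340.3000 / 7 = 48.6143
β = Cov / Var(R_m) = 53.1971 / 48.6143 = 1.0943
E(R) = R_f + β × MRP = 1.67% + 1.0943 × 8.36% = 10.82%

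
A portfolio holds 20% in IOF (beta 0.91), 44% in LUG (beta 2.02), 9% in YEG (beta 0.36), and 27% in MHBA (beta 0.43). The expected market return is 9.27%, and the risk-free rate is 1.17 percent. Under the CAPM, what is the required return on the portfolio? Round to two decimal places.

β_P = Σ w_i β_i = 0.20×0.91 + 0.44×2.02 + 0.09×0.36 + 0.27×0.43 = 1.2193
MRP = 9.27% − 1.17% = 8.10%
E(R_P) = R_f + β_P × MRP = 1.17% + 1.2193 × 8.10% = 11.05%

11.05%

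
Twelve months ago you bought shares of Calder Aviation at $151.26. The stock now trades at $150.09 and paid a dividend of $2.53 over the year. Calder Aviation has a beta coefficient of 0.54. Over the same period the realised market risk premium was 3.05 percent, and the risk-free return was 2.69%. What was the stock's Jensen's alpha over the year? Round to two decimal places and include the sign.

Realised HPR = (P1 + D1 − P0) / P0 = (150.09 + 2.53 − 151.26) / 151.26 = 1.36 / 151.26 = 0.8991%
CAPM required = R_f + β·MRP = 2.69% + 0.54 × 3.05% = 4.3370%
α = realised − required = 0.8991% − 4.3370% = -3.44%

-3.44%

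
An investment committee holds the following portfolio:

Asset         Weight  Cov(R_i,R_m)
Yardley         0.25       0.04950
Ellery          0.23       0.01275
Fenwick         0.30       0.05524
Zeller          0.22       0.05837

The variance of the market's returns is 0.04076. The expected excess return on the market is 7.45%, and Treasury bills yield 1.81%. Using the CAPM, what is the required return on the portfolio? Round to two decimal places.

β_Yardley = 0.04950 / 0.04076 = 1.2144
β_Ellery = 0.01275 / 0.04076 = 0.3128
β_Fenwick = 0.05524 / 0.04076 = 1.3553
β_Zeller = 0.05837 / 0.04076 = 1.4320
β_P = Σ w_i β_i = 0.25×1.2144 + 0.23×0.3128 + 0.30×1.3553 + 0.22×1.4320 = 1.0972
E(R_P) = R_f + β_P × MRP = 1.81% + 1.0972 × 7.45% = 9.98%

9.98%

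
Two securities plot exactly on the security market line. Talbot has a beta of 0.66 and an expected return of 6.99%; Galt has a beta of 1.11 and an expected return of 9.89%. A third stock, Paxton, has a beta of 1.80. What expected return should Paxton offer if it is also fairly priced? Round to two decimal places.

MRP (SML slope) = (9.89% − 6.99%) / (1.11 − 0.66) = 2.90% / 0.45 = 6.4444%
R_f (intercept) = 6.99% − 0.66 × 6.4444% = 2.7367%
E(R_Paxton) = R_f + β × MRP = 2.7367% + 1.80 × 6.4444% = 14.34%

14.34%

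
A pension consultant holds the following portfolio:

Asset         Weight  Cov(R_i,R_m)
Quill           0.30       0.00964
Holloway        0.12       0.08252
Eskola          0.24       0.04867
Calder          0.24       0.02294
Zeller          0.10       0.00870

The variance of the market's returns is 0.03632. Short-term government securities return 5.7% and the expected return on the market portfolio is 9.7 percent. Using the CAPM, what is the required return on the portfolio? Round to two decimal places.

9.10%

β_Quill = 0.00964 / 0.03632 = 0.2654
β_Holloway = 0.08252 / 0.03632 = 2.2720
β_Eskola = 0.04867 / 0.03632 = 1.3400
β_Calder = 0.02294 / 0.03632 = 0.6316
β_Zeller = 0.00870 / 0.03632 = 0.2395
β_P = Σ w_i β_i = 0.30×0.2654 + 0.12×2.2720 + 0.24×1.3400 + 0.24×0.6316 + 0.10×0.2395 = 0.8494
MRP = 9.7% − 5.7% = 4.00%
E(R_P) = R_f + β_P × MRP = 5.7% + 0.8494 × 4.0% = 9.10%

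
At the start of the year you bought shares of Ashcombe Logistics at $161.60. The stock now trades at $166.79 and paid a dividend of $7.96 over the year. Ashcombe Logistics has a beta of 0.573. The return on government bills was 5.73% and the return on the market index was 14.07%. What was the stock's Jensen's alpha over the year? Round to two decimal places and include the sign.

Realised HPR = (P1 + D1 − P0) / P0 = (166.79 + 7.96 − 161.60) / 161.60 = 13.15 / 161.60 = 8.1374%
MRP = 14.07% − 5.73% = 8.34%
CAPM required = R_f + β·MRP = 5.73% + 0.573 × 8.34% = 10.50882%
α = realised − required = 8.1374% − 10.50882% = -2.37%

-2.37%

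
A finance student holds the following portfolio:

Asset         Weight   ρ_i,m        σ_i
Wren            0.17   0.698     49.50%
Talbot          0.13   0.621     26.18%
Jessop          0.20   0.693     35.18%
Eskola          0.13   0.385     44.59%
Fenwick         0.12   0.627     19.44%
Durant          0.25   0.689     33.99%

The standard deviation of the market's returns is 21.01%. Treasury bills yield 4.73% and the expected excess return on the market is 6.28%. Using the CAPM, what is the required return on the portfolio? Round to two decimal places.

11.43%

β_Wren = 0.698 × 49.50% / 21.01% = 1.6445
β_Talbot = 0.621 × 26.18% / 21.01% = 0.7738
β_Jessop = 0.693 × 35.18% / 21.01% = 1.1604
β_Eskola = 0.385 × 44.59% / 21.01% = 0.8171
β_Fenwick = 0.627 × 19.44% / 21.01% = 0.5801
β_Durant = 0.689 × 33.99% / 21.01% = 1.1147
β_P = Σ w_i β_i = 0.17×1.6445 + 0.13×0.7738 + 0.20×1.1604 + 0.13×0.8171 + 0.12×0.5801 + 0.25×1.1147 = 1.0667
E(R_P) = R_f + β_P × MRP = 4.73% + 1.0667 × 6.28% = 11.43%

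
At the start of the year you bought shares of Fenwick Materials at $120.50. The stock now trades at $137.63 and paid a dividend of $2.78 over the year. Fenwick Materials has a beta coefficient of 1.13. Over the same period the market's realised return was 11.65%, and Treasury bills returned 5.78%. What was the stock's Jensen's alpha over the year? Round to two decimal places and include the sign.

Realised HPR = (P1 + D1 − P0) / P0 = (137.63 + 2.78 − 120.50) / 120.50 = 19.91 / 120.50 = 16.5228%
MRP = 11.65% − 5.78% = 5.87%
CAPM required = R_f + β·MRP = 5.78% + 1.13 × 5.87% = 12.4131%
α = realised − required = 16.5228% − 12.4131% = +4.11%

+4.11%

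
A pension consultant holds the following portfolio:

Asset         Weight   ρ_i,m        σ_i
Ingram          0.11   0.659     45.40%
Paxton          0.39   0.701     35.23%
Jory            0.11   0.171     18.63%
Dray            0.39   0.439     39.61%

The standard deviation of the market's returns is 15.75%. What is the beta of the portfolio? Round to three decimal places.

β_Ingram = 0.659 × 45.40% / 15.75% = 1.8996
β_Paxton = 0.701 × 35.23% / 15.75% = 1.5680
β_Jory = 0.171 × 18.63% / 15.75% = 0.2023
β_Dray = 0.439 × 39.61% / 15.75% = 1.1041
β_P = Σ w_i β_i = 0.11×1.8996 + 0.39×1.5680 + 0.11×0.2023 + 0.39×1.1041 = 1.2733

1.273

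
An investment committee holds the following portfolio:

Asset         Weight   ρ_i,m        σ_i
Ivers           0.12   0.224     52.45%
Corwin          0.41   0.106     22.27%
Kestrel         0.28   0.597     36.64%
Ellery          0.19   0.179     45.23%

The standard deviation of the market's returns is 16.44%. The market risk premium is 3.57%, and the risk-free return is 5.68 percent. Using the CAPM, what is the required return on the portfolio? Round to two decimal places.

β_Ivers = 0.224 × 52.45% / 16.44% = 0.7146
β_Corwin = 0.106 × 22.27% / 16.44% = 0.1436
β_Kestrel = 0.597 × 36.64% / 16.44% = 1.3305
β_Ellery = 0.179 × 45.23% / 16.44% = 0.4925
β_P = Σ w_i β_i = 0.12×0.7146 + 0.41×0.1436 + 0.28×1.3305 + 0.19×0.4925 = 0.6107
E(R_P) = R_f + β_P × MRP = 5.68% + 0.6107 × 3.57% = 7.86%

7.86%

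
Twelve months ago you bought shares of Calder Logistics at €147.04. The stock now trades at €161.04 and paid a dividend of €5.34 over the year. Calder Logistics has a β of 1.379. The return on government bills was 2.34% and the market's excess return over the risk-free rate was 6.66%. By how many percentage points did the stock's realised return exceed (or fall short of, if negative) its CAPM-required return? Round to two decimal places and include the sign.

Realised HPR = (P1 + D1 − P0) / P0 = (161.04 + 5.34 − 147.04) / 147.04 = 19.34 / 147.04 = 13.1529%
CAPM required = R_f + β·MRP = 2.34% + 1.379 × 6.66% = 11.52414%
α = realised − required = 13.1529% − 11.52414% = +1.63%

+1.63%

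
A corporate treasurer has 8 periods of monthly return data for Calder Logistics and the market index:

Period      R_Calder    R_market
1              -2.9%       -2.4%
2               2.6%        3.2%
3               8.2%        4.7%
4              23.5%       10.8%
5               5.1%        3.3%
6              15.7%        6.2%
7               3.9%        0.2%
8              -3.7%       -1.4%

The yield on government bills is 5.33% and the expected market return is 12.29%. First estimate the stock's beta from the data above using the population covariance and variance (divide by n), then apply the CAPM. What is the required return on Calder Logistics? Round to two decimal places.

Mean R_i = (-2.9 + 2.6 + 8.2 + 23.5 + 5.1 + 15.7 + 3.9 − 3.7) / 8 = 6.5500%
Mean R_m = (-2.4 + 3.2 + 4.7 + 10.8 + 3.3 + 6.2 + 0.2 − 1.4) / 8 = 3.0750%
Σ(R_i − R̄_i)(R_m − R̄_m) = 266.6200  ⇒  Cov = 266.6200 / 8 = 33.3275
Σ(R_m − R̄_m)² = 130.4150  ⇒  Var(R_m) = 130.4150 / 8 = 16.3019
β = Cov / Var(R_m) = 33.3275 / 16.3019 = 2.0444
MRP = 12.29% − 5.33% = 6.96%
E(R) = R_f + β × MRP = 5.33% + 2.0444 × 6.96% = 19.56%

19.56%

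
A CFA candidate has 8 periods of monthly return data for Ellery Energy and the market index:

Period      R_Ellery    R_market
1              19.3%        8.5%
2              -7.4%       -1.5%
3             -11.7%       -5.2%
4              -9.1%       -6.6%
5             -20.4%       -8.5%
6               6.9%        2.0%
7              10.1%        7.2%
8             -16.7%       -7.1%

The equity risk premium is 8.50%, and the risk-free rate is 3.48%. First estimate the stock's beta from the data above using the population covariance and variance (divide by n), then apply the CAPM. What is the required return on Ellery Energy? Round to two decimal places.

Mean R_i = (19.3 − 7.4 − 11.7 − 9.1 − 20.4 + 6.9 + 10.1 − 16.7) / 8 = -3.6250%
Mean R_m = (8.5 − 1.5 − 5.2 − 6.6 − 8.5 + 2.0 + 7.2 − 7.1) / 8 = -1.4000%
Σ(R_i − R̄_i)(R_m − R̄_m) = 633.9400  ⇒  Cov = 633.9400 / 8 = 79.2425
Σ(R_m − R̄_m)² = 307.9200  ⇒  Var(R_m) = 307.9200 / 8 = 38.4900
β = Cov / Var(R_m) = 79.2425 / 38.4900 = 2.0588
E(R) = R_f + β × MRP = 3.48% + 2.0588 × 8.50% = 20.98%

20.98%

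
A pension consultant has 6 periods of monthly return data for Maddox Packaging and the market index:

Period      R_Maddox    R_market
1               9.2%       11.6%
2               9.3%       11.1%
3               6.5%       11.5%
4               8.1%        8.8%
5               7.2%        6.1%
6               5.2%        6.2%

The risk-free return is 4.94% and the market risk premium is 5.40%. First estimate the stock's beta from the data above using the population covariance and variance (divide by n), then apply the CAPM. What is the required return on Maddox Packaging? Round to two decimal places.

7.00%

Mean R_i = (9.2 + 9.3 + 6.5 + 8.1 + 7.2 + 5.2) / 6 = 7.5833%
Mean R_m = (11.6 + 11.1 + 11.5 + 8.8 + 6.1 + 6.2) / 6 = 9.2167%
Σ(R_i − R̄_i)(R_m − R̄_m) = 12.7817  ⇒  Cov = 12.7817 / 6 = 2.1303
Σ(R_m − R̄_m)² = 33.4283  ⇒  Var(R_m) = 33.4283 / 6 = 5.5714
β = Cov / Var(R_m) = 2.1303 / 5.5714 = 0.3824
E(R) = R_f + β × MRP = 4.94% + 0.3824 × 5.40% = 7.00%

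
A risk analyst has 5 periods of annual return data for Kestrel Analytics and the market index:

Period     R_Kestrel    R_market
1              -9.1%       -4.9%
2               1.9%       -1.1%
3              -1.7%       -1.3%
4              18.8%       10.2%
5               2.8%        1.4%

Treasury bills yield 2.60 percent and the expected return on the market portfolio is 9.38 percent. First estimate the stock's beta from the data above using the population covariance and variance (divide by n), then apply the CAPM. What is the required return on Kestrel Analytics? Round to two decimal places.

Mean R_i = (-9.1 + 1.9 − 1.7 + 18.8 + 2.8) / 5 = 2.5400%
Mean R_m = (-4.9 − 1.1 − 1.3 + 10.2 + 1.4) / 5 = 0.8600%
Σ(R_i − R̄_i)(R_m − R̄_m) = 229.4680  ⇒  Cov = 229.4680 / 5 = 45.8936
Σ(R_m − R̄_m)² = 129.2120  ⇒  Var(R_m) = 129.2120 / 5 = 25.8424
β = Cov / Var(R_m) = 45.8936 / 25.8424 = 1.7759
MRP = 9.38% − 2.60% = 6.78%
E(R) = R_f + β × MRP = 2.60% + 1.7759 × 6.78% = 14.64%

14.64%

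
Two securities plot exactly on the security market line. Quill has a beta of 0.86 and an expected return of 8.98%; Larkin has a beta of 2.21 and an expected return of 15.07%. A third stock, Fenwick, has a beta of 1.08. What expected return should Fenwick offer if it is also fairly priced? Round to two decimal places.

9.97%

MRP (SML slope) = (15.07% − 8.98%) / (2.21 − 0.86) = 6.09% / 1.35 = 4.5111%
R_f (intercept) = 8.98% − 0.86 × 4.5111% = 5.1005%
E(R_Fenwick) = R_f + β × MRP = 5.1005% + 1.08 × 4.5111% = 9.97%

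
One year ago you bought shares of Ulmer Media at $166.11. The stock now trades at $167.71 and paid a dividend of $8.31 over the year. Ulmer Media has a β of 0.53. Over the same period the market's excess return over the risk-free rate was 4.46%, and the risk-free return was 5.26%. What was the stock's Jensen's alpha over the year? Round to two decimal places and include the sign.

Realised HPR = (P1 + D1 − P0) / P0 = (167.71 + 8.31 − 166.11) / 166.11 = 9.91 / 166.11 = 5.9659%
CAPM required = R_f + β·MRP = 5.26% + 0.53 × 4.46% = 7.6238%
α = realised − required = 5.9659% − 7.6238% = -1.66%

-1.66%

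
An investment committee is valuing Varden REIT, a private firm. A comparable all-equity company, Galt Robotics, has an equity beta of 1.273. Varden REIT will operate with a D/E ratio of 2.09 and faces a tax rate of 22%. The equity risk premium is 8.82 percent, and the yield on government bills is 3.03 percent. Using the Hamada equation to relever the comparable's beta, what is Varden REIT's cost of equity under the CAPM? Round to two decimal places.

32.56%

β_L = β_U × [1 + (1 − t)(D/E)] = 1.273 × [1 + (1 − 0.22) × 2.09]
    = 1.273 × [1 + 0.78 × 2.09] = 1.273 × 2.6302 = 3.3482
E(R) = R_f + β_L × MRP = 3.03% + 3.3482 × 8.82% = 32.56%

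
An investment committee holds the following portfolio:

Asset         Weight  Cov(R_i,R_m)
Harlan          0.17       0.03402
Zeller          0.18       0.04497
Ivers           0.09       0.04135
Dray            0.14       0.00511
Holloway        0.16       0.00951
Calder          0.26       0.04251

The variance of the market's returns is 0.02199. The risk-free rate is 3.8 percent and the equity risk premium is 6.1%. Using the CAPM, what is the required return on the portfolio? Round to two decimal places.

12.37%

β_Harlan = 0.03402 / 0.02199 = 1.5471
β_Zeller = 0.04497 / 0.02199 = 2.0450
β_Ivers = 0.04135 / 0.02199 = 1.8804
β_Dray = 0.00511 / 0.02199 = 0.2324
β_Holloway = 0.00951 / 0.02199 = 0.4325
β_Calder = 0.04251 / 0.02199 = 1.9332
β_P = Σ w_i β_i = 0.17×1.5471 + 0.18×2.0450 + 0.09×1.8804 + 0.14×0.2324 + 0.16×0.4325 + 0.26×1.9332 = 1.4047
E(R_P) = R_f + β_P × MRP = 3.8% + 1.4047 × 6.1% = 12.37%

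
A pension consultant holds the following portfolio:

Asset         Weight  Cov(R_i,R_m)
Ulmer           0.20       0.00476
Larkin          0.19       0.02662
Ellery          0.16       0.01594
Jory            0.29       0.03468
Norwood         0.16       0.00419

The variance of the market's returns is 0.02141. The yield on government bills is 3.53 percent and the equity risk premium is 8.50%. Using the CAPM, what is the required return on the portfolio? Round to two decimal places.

11.19%

β_Ulmer = 0.00476 / 0.02141 = 0.2223
β_Larkin = 0.02662 / 0.02141 = 1.2433
β_Ellery = 0.01594 / 0.02141 = 0.7445
β_Jory = 0.03468 / 0.02141 = 1.6198
β_Norwood = 0.00419 / 0.02141 = 0.1957
β_P = Σ w_i β_i = 0.20×0.2223 + 0.19×1.2433 + 0.16×0.7445 + 0.29×1.6198 + 0.16×0.1957 = 0.9009
E(R_P) = R_f + β_P × MRP = 3.53% + 0.9009 × 8.50% = 11.19%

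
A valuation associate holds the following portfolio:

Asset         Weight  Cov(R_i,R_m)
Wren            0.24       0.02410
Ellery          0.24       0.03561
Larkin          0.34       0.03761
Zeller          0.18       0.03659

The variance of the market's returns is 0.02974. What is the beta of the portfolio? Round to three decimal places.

1.133

β_Wren = 0.02410 / 0.02974 = 0.8104
β_Ellery = 0.03561 / 0.02974 = 1.1974
β_Larkin = 0.03761 / 0.02974 = 1.2646
β_Zeller = 0.03659 / 0.02974 = 1.2303
β_P = Σ w_i β_i = 0.24×0.8104 + 0.24×1.1974 + 0.34×1.2646 + 0.18×1.2303 = 1.1333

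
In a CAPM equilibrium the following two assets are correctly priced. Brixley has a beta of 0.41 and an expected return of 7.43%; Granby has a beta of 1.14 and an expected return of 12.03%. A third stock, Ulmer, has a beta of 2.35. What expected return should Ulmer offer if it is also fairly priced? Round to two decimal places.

MRP (SML slope) = (12.03% − 7.43%) / (1.14 − 0.41) = 4.60% / 0.73 = 6.3014%
R_f (intercept) = 7.43% − 0.41 × 6.3014% = 4.8464%
E(R_Ulmer) = R_f + β × MRP = 4.8464% + 2.35 × 6.3014% = 19.65%

19.65%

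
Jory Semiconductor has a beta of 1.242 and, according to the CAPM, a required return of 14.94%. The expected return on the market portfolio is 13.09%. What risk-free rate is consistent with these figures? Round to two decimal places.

5.45%

E(R) = R_f + β(E(R_m) − R_f) = R_f(1 − β) + β·E(R_m)
14.94% = R_f × (1 − 1.242) + 1.242 × 13.09%
14.94% = R_f × -0.242 + 16.25778%
R_f = (14.94% − 16.25778%) / -0.242 = 5.45%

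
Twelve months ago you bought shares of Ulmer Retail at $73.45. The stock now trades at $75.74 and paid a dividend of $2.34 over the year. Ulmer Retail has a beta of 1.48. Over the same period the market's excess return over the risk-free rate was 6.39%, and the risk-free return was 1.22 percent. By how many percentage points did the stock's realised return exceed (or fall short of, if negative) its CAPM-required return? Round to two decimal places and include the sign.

Realised HPR = (P1 + D1 − P0) / P0 = (75.74 + 2.34 − 73.45) / 73.45 = 4.63 / 73.45 = 6.3036%
CAPM required = R_f + β·MRP = 1.22% + 1.48 × 6.39% = 10.6772%
α = realised − required = 6.3036% − 10.6772% = -4.37%

-4.37%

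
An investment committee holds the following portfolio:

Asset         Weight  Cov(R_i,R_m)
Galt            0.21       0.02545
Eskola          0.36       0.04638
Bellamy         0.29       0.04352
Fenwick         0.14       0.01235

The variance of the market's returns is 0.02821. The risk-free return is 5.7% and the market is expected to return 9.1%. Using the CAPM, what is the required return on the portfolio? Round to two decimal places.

10.09%

β_Galt = 0.02545 / 0.02821 = 0.9022
β_Eskola = 0.04638 / 0.02821 = 1.6441
β_Bellamy = 0.04352 / 0.02821 = 1.5427
β_Fenwick = 0.01235 / 0.02821 = 0.4378
β_P = Σ w_i β_i = 0.21×0.9022 + 0.36×1.6441 + 0.29×1.5427 + 0.14×0.4378 = 1.2900
MRP = 9.1% − 5.7% = 3.40%
E(R_P) = R_f + β_P × MRP = 5.7% + 1.2900 × 3.4% = 10.09%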